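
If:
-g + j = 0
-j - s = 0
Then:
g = -s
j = -s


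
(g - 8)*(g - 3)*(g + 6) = g^3 - 5*g^2 - 42*g + 144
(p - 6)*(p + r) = p^2 + p*r - 6*p - 6*r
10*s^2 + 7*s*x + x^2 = (2*s + x)*(5*s + x)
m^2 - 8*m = m*(m - 8)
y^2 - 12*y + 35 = (y - 7)*(y - 5)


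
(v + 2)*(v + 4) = v^2 + 6*v + 8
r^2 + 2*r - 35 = (r - 5)*(r + 7)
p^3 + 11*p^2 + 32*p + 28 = (p + 2)^2*(p + 7)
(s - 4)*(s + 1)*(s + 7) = s^3 + 4*s^2 - 25*s - 28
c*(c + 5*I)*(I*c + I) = I*c^3 - 5*c^2 + I*c^2 - 5*c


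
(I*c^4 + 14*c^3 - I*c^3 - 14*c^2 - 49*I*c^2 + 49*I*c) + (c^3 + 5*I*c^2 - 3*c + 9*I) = I*c^4 + 15*c^3 - I*c^3 - 14*c^2 - 44*I*c^2 - 3*c + 49*I*c + 9*I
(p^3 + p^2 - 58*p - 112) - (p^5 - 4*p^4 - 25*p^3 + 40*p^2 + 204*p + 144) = -p^5 + 4*p^4 + 26*p^3 - 39*p^2 - 262*p - 256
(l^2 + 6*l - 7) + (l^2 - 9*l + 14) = 2*l^2 - 3*l + 7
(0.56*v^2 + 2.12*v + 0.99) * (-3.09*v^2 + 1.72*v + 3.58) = -1.7304*v^4 - 5.5876*v^3 + 2.5921*v^2 + 9.2924*v + 3.5442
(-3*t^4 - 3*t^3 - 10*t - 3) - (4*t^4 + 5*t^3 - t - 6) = -7*t^4 - 8*t^3 - 9*t + 3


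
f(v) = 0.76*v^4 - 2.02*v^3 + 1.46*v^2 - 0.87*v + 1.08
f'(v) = 3.04*v^3 - 6.06*v^2 + 2.92*v - 0.87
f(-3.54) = 231.42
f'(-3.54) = -222.01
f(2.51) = 6.32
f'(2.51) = 16.35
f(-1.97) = 35.35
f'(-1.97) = -53.38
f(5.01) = 258.16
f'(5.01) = 243.94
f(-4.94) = 737.13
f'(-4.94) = -529.66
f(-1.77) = 25.85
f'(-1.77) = -41.88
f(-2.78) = 103.58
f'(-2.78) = -121.14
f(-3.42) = 205.91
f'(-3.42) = -203.34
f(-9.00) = 6586.11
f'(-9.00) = -2734.17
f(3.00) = 18.63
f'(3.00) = 35.43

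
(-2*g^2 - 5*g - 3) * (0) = 0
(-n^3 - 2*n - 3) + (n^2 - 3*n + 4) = -n^3 + n^2 - 5*n + 1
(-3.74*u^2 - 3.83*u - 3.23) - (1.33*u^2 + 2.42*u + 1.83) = -5.07*u^2 - 6.25*u - 5.06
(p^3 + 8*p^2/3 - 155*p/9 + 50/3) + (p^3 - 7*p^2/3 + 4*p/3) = 2*p^3 + p^2/3 - 143*p/9 + 50/3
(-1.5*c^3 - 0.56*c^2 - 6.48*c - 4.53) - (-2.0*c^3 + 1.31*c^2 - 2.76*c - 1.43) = 0.5*c^3 - 1.87*c^2 - 3.72*c - 3.1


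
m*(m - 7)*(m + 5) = m^3 - 2*m^2 - 35*m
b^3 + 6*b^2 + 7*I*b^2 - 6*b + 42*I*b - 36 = (b + 6)*(b + I)*(b + 6*I)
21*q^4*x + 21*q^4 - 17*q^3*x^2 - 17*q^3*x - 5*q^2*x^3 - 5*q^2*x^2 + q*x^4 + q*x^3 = (-7*q + x)*(-q + x)*(3*q + x)*(q*x + q)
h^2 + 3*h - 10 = (h - 2)*(h + 5)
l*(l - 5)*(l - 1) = l^3 - 6*l^2 + 5*l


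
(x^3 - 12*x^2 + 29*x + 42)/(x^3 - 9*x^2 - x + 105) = (x^2 - 5*x - 6)/(x^2 - 2*x - 15)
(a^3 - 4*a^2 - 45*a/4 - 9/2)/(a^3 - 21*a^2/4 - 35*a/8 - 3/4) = 2*(2*a + 3)/(4*a + 1)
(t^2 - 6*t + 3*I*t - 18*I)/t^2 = (t^2 + 3*t*(-2 + I) - 18*I)/t^2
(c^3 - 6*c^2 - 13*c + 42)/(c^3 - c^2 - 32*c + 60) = (c^2 - 4*c - 21)/(c^2 + c - 30)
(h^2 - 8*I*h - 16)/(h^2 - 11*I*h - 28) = (h - 4*I)/(h - 7*I)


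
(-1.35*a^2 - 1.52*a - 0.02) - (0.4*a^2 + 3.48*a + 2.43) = -1.75*a^2 - 5.0*a - 2.45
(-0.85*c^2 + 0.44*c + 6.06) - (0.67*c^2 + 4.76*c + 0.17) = -1.52*c^2 - 4.32*c + 5.89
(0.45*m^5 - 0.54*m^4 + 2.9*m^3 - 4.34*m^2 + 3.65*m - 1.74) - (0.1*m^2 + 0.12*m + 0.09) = 0.45*m^5 - 0.54*m^4 + 2.9*m^3 - 4.44*m^2 + 3.53*m - 1.83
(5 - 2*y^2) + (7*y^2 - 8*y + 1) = 5*y^2 - 8*y + 6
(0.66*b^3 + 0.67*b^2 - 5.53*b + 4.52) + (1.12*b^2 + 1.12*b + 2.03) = 0.66*b^3 + 1.79*b^2 - 4.41*b + 6.55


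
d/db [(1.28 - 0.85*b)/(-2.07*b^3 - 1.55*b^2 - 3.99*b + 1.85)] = (-3.519*b^3 + 6.6313*b^2 + 3.968*b + 3.5347)/(4.2849*b^6 + 6.417*b^5 + 18.9211*b^4 + 4.71*b^3 + 10.1851*b^2 - 14.763*b + 3.4225)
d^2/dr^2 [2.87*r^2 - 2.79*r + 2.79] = 5.74000000000000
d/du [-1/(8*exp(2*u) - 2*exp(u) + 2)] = (8*exp(u) - 1)*exp(u)/(2*(4*exp(2*u) - exp(u) + 1)^2)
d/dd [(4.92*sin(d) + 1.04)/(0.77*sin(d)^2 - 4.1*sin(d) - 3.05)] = (-1.6016*sin(d) + 1.8942*cos(2*d) - 12.6362)*cos(d)/(-0.77*sin(d)^2 + 4.1*sin(d) + 3.05)^2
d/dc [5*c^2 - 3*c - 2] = 10*c - 3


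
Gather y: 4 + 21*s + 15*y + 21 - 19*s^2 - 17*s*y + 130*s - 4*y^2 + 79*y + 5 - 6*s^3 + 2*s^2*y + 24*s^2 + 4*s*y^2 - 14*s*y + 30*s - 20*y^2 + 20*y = -6*s^3 + 5*s^2 + 181*s + y^2*(4*s - 24) + y*(2*s^2 - 31*s + 114) + 30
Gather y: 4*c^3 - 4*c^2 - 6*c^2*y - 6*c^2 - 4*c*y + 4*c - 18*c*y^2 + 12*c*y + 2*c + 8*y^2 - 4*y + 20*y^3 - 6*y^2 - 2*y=4*c^3 - 10*c^2 + 6*c + 20*y^3 + y^2*(2 - 18*c) + y*(-6*c^2 + 8*c - 6)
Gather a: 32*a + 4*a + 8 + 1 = 36*a + 9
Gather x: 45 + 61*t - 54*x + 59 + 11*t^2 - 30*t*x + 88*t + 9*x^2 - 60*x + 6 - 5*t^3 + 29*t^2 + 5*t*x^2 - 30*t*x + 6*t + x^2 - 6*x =-5*t^3 + 40*t^2 + 155*t + x^2*(5*t + 10) + x*(-60*t - 120) + 110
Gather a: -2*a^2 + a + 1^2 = -2*a^2 + a + 1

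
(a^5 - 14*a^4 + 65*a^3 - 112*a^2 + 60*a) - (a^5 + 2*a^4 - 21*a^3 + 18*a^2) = -16*a^4 + 86*a^3 - 130*a^2 + 60*a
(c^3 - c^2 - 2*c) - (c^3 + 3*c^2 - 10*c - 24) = -4*c^2 + 8*c + 24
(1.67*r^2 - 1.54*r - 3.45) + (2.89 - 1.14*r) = 1.67*r^2 - 2.68*r - 0.56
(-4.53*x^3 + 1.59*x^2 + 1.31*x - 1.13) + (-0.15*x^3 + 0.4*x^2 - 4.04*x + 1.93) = -4.68*x^3 + 1.99*x^2 - 2.73*x + 0.8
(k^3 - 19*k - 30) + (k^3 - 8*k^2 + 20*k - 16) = 2*k^3 - 8*k^2 + k - 46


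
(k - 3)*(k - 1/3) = k^2 - 10*k/3 + 1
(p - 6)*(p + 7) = p^2 + p - 42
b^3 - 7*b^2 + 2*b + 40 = (b - 5)*(b - 4)*(b + 2)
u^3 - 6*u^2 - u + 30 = (u - 5)*(u - 3)*(u + 2)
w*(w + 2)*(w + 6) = w^3 + 8*w^2 + 12*w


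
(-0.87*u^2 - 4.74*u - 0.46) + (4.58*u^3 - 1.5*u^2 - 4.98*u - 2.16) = 4.58*u^3 - 2.37*u^2 - 9.72*u - 2.62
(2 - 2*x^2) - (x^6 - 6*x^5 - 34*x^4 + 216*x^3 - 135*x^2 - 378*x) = -x^6 + 6*x^5 + 34*x^4 - 216*x^3 + 133*x^2 + 378*x + 2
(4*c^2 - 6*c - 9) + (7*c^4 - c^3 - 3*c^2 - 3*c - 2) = 7*c^4 - c^3 + c^2 - 9*c - 11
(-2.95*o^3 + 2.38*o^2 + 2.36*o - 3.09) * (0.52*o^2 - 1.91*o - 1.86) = -1.534*o^5 + 6.8721*o^4 + 2.1684*o^3 - 10.5412*o^2 + 1.5123*o + 5.7474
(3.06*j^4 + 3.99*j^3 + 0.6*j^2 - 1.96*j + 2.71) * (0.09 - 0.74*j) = -2.2644*j^5 - 2.6772*j^4 - 0.0849*j^3 + 1.5044*j^2 - 2.1818*j + 0.2439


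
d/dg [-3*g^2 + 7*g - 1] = 7 - 6*g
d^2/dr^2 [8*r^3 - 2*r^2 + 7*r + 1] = 48*r - 4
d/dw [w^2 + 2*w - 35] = 2*w + 2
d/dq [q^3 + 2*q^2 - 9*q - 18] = 3*q^2 + 4*q - 9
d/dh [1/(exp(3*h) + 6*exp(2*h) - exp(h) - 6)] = (-3*exp(2*h) - 12*exp(h) + 1)*exp(h)/(exp(3*h) + 6*exp(2*h) - exp(h) - 6)^2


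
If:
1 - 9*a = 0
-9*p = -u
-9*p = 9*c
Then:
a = 1/9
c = -u/9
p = u/9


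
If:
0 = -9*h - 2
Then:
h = -2/9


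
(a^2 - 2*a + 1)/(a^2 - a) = (a - 1)/a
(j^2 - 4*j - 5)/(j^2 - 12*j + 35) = (j + 1)/(j - 7)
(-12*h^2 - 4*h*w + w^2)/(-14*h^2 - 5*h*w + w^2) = (-6*h + w)/(-7*h + w)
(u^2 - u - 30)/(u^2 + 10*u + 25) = (u - 6)/(u + 5)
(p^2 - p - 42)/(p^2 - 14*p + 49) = (p + 6)/(p - 7)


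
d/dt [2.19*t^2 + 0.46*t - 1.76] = 4.38*t + 0.46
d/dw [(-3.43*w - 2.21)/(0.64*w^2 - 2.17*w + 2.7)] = (2.1952*w^2 + 2.8288*w - 14.0567)/(0.4096*w^4 - 2.7776*w^3 + 8.1649*w^2 - 11.718*w + 7.29)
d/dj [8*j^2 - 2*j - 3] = 16*j - 2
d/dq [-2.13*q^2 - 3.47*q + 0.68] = -4.26*q - 3.47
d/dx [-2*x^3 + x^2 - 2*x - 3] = -6*x^2 + 2*x - 2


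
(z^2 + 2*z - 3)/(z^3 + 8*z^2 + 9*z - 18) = 1/(z + 6)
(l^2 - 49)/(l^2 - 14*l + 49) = (l + 7)/(l - 7)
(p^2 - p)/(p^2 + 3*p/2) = 2*(p - 1)/(2*p + 3)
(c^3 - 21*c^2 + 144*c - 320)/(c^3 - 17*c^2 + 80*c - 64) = (c - 5)/(c - 1)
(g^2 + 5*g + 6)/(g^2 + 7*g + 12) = (g + 2)/(g + 4)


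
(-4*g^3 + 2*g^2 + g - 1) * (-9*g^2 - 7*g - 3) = 36*g^5 + 10*g^4 - 11*g^3 - 4*g^2 + 4*g + 3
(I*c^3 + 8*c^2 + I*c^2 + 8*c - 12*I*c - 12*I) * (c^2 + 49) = I*c^5 + 8*c^4 + I*c^4 + 8*c^3 + 37*I*c^3 + 392*c^2 + 37*I*c^2 + 392*c - 588*I*c - 588*I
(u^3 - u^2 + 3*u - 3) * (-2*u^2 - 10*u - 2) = -2*u^5 - 8*u^4 + 2*u^3 - 22*u^2 + 24*u + 6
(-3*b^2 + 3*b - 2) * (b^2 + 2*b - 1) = -3*b^4 - 3*b^3 + 7*b^2 - 7*b + 2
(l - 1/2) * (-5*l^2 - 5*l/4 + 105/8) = -5*l^3 + 5*l^2/4 + 55*l/4 - 105/16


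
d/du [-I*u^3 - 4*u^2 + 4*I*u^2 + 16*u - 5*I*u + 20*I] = -3*I*u^2 - 8*u*(1 - I) + 16 - 5*I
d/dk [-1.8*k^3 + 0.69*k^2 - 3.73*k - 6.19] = -5.4*k^2 + 1.38*k - 3.73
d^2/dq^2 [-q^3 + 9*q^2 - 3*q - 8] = 18 - 6*q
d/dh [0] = 0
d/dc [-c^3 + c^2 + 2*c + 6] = -3*c^2 + 2*c + 2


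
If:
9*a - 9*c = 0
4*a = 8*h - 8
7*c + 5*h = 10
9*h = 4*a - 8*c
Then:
No Solution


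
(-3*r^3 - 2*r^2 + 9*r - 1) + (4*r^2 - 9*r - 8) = -3*r^3 + 2*r^2 - 9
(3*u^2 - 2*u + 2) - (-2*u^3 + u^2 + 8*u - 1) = 2*u^3 + 2*u^2 - 10*u + 3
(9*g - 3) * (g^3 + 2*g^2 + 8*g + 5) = 9*g^4 + 15*g^3 + 66*g^2 + 21*g - 15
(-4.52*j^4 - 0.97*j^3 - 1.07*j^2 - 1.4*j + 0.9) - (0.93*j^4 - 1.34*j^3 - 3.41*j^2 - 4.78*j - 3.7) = -5.45*j^4 + 0.37*j^3 + 2.34*j^2 + 3.38*j + 4.6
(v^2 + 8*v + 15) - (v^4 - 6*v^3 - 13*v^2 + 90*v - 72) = -v^4 + 6*v^3 + 14*v^2 - 82*v + 87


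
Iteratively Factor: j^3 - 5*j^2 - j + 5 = (j - 5)*(j^2 - 1) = (j - 5)*(j + 1)*(j - 1)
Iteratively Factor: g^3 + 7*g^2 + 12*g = (g + 4)*(g^2 + 3*g) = g*(g + 4)*(g + 3)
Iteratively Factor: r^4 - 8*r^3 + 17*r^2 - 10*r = (r)*(r^3 - 8*r^2 + 17*r - 10) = r*(r - 5)*(r^2 - 3*r + 2) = r*(r - 5)*(r - 2)*(r - 1)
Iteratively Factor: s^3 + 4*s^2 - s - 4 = (s - 1)*(s^2 + 5*s + 4) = (s - 1)*(s + 1)*(s + 4)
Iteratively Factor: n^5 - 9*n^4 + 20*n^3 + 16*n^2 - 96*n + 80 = (n + 2)*(n^4 - 11*n^3 + 42*n^2 - 68*n + 40) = (n - 2)*(n + 2)*(n^3 - 9*n^2 + 24*n - 20) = (n - 2)^2*(n + 2)*(n^2 - 7*n + 10) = (n - 2)^3*(n + 2)*(n - 5)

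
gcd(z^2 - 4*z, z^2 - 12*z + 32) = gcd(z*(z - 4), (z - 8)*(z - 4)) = z - 4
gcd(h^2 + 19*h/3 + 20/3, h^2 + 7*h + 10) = h + 5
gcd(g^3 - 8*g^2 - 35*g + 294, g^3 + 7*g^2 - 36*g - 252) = g + 6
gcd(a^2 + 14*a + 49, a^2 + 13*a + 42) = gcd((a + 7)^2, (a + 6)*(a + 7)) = a + 7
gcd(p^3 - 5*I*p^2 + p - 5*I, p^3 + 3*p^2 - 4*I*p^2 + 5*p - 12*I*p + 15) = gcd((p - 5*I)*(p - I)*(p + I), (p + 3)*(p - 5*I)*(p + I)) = p^2 - 4*I*p + 5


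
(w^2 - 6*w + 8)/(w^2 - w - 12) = (w - 2)/(w + 3)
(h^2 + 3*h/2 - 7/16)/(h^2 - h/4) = (h + 7/4)/h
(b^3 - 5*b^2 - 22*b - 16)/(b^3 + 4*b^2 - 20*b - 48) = (b^2 - 7*b - 8)/(b^2 + 2*b - 24)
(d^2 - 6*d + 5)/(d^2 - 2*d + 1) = (d - 5)/(d - 1)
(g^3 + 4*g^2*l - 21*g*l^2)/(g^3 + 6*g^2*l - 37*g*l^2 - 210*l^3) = g*(g - 3*l)/(g^2 - g*l - 30*l^2)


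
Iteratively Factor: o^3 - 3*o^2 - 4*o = (o - 4)*(o^2 + o) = (o - 4)*(o + 1)*(o)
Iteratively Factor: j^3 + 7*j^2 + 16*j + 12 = (j + 3)*(j^2 + 4*j + 4) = (j + 2)*(j + 3)*(j + 2)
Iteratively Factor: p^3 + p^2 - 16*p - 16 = (p - 4)*(p^2 + 5*p + 4) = (p - 4)*(p + 4)*(p + 1)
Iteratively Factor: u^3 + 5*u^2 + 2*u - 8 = (u + 2)*(u^2 + 3*u - 4) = (u + 2)*(u + 4)*(u - 1)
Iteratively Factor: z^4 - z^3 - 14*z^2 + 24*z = (z)*(z^3 - z^2 - 14*z + 24) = z*(z - 2)*(z^2 + z - 12) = z*(z - 3)*(z - 2)*(z + 4)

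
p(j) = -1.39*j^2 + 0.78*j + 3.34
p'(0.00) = 0.78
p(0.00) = 3.34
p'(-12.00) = 34.14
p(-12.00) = -206.18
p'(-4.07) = 12.09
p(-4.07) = -22.86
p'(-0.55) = 2.31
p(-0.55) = 2.49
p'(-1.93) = 6.15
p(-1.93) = -3.34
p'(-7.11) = 20.55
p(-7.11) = -72.47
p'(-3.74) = 11.18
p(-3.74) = -19.02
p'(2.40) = -5.89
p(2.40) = -2.79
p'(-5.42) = 15.85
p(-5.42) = -41.72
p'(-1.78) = 5.73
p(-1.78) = -2.45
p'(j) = 0.78 - 2.78*j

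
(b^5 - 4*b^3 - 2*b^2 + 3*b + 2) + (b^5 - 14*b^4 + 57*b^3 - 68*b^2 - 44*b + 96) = 2*b^5 - 14*b^4 + 53*b^3 - 70*b^2 - 41*b + 98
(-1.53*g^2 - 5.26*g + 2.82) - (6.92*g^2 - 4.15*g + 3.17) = -8.45*g^2 - 1.11*g - 0.35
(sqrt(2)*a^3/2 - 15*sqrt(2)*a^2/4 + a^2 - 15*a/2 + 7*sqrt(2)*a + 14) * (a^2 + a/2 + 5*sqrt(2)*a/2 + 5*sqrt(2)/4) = sqrt(2)*a^5/2 - 7*sqrt(2)*a^4/2 + 7*a^4/2 - 49*a^3/2 + 61*sqrt(2)*a^3/8 - 14*sqrt(2)*a^2 + 287*a^2/8 + 49*a/2 + 205*sqrt(2)*a/8 + 35*sqrt(2)/2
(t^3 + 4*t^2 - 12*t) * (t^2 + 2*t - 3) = t^5 + 6*t^4 - 7*t^3 - 36*t^2 + 36*t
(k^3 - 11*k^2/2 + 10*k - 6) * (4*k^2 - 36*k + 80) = 4*k^5 - 58*k^4 + 318*k^3 - 824*k^2 + 1016*k - 480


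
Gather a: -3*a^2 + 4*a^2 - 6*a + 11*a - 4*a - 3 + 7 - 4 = a^2 + a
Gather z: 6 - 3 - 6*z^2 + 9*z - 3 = -6*z^2 + 9*z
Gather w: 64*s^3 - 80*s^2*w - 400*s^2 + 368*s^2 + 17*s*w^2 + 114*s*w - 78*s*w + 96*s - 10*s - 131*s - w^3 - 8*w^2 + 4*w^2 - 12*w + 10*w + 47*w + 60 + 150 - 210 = 64*s^3 - 32*s^2 - 45*s - w^3 + w^2*(17*s - 4) + w*(-80*s^2 + 36*s + 45)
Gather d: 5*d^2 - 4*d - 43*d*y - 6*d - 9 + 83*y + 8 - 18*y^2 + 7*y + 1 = 5*d^2 + d*(-43*y - 10) - 18*y^2 + 90*y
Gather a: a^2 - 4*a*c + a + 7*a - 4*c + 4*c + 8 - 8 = a^2 + a*(8 - 4*c)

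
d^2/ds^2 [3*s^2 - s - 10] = 6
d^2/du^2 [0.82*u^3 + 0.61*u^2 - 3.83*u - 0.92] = 4.92*u + 1.22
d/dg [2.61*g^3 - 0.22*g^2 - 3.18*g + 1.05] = 7.83*g^2 - 0.44*g - 3.18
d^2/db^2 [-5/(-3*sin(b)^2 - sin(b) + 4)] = -(180*sin(b)^3 + 225*sin(b)^2 + 200*sin(b) + 130)/((sin(b) - 1)^2*(3*sin(b) + 4)^3)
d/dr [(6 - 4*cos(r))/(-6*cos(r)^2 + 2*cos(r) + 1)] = 8*(3*cos(r)^2 - 9*cos(r) + 2)*sin(r)/(6*sin(r)^2 + 2*cos(r) - 5)^2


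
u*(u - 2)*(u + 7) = u^3 + 5*u^2 - 14*u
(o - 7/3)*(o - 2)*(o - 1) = o^3 - 16*o^2/3 + 9*o - 14/3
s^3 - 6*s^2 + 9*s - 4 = (s - 4)*(s - 1)^2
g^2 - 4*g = g*(g - 4)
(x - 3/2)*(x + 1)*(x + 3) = x^3 + 5*x^2/2 - 3*x - 9/2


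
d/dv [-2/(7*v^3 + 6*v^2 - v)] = 2*(21*v^2 + 12*v - 1)/(v^2*(7*v^2 + 6*v - 1)^2)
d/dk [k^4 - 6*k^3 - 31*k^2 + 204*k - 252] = 4*k^3 - 18*k^2 - 62*k + 204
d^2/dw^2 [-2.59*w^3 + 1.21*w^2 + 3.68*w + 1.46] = 2.42 - 15.54*w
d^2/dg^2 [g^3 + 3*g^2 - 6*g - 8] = 6*g + 6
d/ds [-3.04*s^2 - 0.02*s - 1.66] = -6.08*s - 0.02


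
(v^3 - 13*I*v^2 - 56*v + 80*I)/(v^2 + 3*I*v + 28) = (v^2 - 9*I*v - 20)/(v + 7*I)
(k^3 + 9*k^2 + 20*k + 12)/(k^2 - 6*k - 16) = (k^2 + 7*k + 6)/(k - 8)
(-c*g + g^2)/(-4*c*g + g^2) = (c - g)/(4*c - g)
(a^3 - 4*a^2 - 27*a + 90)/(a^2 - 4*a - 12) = (a^2 + 2*a - 15)/(a + 2)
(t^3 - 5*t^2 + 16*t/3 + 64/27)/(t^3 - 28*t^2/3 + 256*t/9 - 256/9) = (t + 1/3)/(t - 4)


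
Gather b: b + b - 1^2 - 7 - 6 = 2*b - 14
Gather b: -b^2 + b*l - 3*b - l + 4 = -b^2 + b*(l - 3) - l + 4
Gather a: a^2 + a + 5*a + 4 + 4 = a^2 + 6*a + 8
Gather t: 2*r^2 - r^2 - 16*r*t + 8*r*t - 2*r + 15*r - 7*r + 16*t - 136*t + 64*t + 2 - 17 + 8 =r^2 + 6*r + t*(-8*r - 56) - 7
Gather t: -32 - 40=-72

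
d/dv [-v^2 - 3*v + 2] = -2*v - 3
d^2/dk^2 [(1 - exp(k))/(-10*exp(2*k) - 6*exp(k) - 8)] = (25*exp(4*k) - 115*exp(3*k) - 165*exp(2*k) + 59*exp(k) + 28)*exp(k)/(2*(125*exp(6*k) + 225*exp(5*k) + 435*exp(4*k) + 387*exp(3*k) + 348*exp(2*k) + 144*exp(k) + 64))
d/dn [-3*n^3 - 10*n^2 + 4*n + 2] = -9*n^2 - 20*n + 4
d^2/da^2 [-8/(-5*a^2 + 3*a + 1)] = 16*(25*a^2 - 15*a - (10*a - 3)^2 - 5)/(-5*a^2 + 3*a + 1)^3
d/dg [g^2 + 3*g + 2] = 2*g + 3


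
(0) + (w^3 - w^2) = w^3 - w^2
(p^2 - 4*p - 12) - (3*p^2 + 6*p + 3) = -2*p^2 - 10*p - 15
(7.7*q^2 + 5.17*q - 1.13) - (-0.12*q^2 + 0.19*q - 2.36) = 7.82*q^2 + 4.98*q + 1.23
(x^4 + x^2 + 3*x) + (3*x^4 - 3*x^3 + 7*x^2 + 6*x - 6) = 4*x^4 - 3*x^3 + 8*x^2 + 9*x - 6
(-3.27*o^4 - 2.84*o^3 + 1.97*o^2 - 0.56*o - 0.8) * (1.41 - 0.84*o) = 2.7468*o^5 - 2.2251*o^4 - 5.6592*o^3 + 3.2481*o^2 - 0.1176*o - 1.128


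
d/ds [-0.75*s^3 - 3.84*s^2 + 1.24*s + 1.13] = -2.25*s^2 - 7.68*s + 1.24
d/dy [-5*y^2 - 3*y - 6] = -10*y - 3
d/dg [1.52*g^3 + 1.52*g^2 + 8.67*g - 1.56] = 4.56*g^2 + 3.04*g + 8.67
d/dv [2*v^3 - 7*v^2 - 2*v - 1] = 6*v^2 - 14*v - 2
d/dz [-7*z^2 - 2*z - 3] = -14*z - 2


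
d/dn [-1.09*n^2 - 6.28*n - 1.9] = -2.18*n - 6.28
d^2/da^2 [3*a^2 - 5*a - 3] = 6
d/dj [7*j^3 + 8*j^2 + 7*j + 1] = 21*j^2 + 16*j + 7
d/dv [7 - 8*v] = -8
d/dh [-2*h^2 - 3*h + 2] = -4*h - 3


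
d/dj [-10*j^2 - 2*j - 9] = -20*j - 2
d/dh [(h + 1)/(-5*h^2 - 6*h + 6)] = (5*h^2 + 10*h + 12)/(25*h^4 + 60*h^3 - 24*h^2 - 72*h + 36)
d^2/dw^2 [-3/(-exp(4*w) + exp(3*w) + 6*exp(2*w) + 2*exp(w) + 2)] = 3*((-16*exp(3*w) + 9*exp(2*w) + 24*exp(w) + 2)*(-exp(4*w) + exp(3*w) + 6*exp(2*w) + 2*exp(w) + 2) - 2*(-4*exp(3*w) + 3*exp(2*w) + 12*exp(w) + 2)^2*exp(w))*exp(w)/(-exp(4*w) + exp(3*w) + 6*exp(2*w) + 2*exp(w) + 2)^3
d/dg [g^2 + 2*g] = 2*g + 2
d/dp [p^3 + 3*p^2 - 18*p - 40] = 3*p^2 + 6*p - 18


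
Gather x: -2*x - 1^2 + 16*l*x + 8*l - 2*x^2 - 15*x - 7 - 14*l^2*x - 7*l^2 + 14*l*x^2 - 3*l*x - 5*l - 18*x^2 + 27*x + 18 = -7*l^2 + 3*l + x^2*(14*l - 20) + x*(-14*l^2 + 13*l + 10) + 10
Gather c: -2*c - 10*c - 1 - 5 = -12*c - 6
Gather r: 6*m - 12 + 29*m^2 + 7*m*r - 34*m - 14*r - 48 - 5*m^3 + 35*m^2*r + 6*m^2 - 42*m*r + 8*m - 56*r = -5*m^3 + 35*m^2 - 20*m + r*(35*m^2 - 35*m - 70) - 60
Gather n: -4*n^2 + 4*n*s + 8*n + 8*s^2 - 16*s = -4*n^2 + n*(4*s + 8) + 8*s^2 - 16*s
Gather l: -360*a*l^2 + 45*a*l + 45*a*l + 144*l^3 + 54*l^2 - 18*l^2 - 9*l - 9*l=144*l^3 + l^2*(36 - 360*a) + l*(90*a - 18)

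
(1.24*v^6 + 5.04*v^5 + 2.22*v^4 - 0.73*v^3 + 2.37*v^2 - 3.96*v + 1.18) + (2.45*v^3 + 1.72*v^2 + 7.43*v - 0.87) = 1.24*v^6 + 5.04*v^5 + 2.22*v^4 + 1.72*v^3 + 4.09*v^2 + 3.47*v + 0.31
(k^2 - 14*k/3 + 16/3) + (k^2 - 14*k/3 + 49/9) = 2*k^2 - 28*k/3 + 97/9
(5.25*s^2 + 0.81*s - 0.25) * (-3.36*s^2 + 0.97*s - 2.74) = -17.64*s^4 + 2.3709*s^3 - 12.7593*s^2 - 2.4619*s + 0.685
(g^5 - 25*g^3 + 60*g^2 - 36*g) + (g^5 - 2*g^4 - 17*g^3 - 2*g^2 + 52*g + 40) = 2*g^5 - 2*g^4 - 42*g^3 + 58*g^2 + 16*g + 40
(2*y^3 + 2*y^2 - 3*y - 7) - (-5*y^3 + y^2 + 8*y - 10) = 7*y^3 + y^2 - 11*y + 3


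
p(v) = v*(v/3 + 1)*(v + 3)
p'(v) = v*(v/3 + 1) + v*(v + 3)/3 + (v/3 + 1)*(v + 3) = (v + 1)*(v + 3)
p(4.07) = 67.81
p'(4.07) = 35.84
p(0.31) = 1.13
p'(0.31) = 4.34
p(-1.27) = -1.27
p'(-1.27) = -0.47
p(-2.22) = -0.45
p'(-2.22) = -0.95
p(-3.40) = -0.18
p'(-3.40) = 0.96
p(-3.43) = -0.21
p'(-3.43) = 1.04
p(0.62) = 2.71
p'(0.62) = 5.86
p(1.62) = 11.53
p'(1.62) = 12.10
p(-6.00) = -18.00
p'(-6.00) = 15.00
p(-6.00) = -18.00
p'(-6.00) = 15.00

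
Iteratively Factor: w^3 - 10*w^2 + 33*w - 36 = (w - 3)*(w^2 - 7*w + 12) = (w - 4)*(w - 3)*(w - 3)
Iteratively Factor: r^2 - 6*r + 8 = (r - 2)*(r - 4)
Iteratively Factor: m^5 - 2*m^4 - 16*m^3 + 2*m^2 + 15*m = (m + 1)*(m^4 - 3*m^3 - 13*m^2 + 15*m) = (m - 1)*(m + 1)*(m^3 - 2*m^2 - 15*m) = (m - 5)*(m - 1)*(m + 1)*(m^2 + 3*m) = m*(m - 5)*(m - 1)*(m + 1)*(m + 3)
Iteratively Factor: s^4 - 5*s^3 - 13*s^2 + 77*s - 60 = (s - 5)*(s^3 - 13*s + 12) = (s - 5)*(s - 1)*(s^2 + s - 12) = (s - 5)*(s - 1)*(s + 4)*(s - 3)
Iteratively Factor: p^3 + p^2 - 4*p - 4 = (p + 1)*(p^2 - 4) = (p + 1)*(p + 2)*(p - 2)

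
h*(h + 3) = h^2 + 3*h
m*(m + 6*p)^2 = m^3 + 12*m^2*p + 36*m*p^2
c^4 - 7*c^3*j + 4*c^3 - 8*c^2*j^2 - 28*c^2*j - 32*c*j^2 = c*(c + 4)*(c - 8*j)*(c + j)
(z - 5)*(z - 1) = z^2 - 6*z + 5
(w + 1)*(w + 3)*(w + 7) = w^3 + 11*w^2 + 31*w + 21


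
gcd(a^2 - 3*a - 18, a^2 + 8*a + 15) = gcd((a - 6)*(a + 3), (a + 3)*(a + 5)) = a + 3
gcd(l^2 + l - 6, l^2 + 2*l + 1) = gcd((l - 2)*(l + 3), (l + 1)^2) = 1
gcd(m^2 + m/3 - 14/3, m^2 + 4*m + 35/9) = m + 7/3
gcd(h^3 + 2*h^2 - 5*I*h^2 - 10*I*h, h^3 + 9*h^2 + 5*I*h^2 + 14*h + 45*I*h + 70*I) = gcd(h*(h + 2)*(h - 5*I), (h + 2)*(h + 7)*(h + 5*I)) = h + 2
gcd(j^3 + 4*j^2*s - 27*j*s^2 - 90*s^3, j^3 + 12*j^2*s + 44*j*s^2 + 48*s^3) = j + 6*s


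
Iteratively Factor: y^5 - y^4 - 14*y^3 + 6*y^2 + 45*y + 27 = (y - 3)*(y^4 + 2*y^3 - 8*y^2 - 18*y - 9) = (y - 3)*(y + 1)*(y^3 + y^2 - 9*y - 9) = (y - 3)*(y + 1)*(y + 3)*(y^2 - 2*y - 3) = (y - 3)*(y + 1)^2*(y + 3)*(y - 3)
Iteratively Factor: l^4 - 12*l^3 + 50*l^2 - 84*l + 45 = (l - 1)*(l^3 - 11*l^2 + 39*l - 45) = (l - 5)*(l - 1)*(l^2 - 6*l + 9) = (l - 5)*(l - 3)*(l - 1)*(l - 3)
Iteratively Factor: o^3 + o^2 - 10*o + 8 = (o - 2)*(o^2 + 3*o - 4) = (o - 2)*(o + 4)*(o - 1)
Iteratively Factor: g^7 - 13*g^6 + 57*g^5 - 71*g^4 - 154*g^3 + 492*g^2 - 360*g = (g)*(g^6 - 13*g^5 + 57*g^4 - 71*g^3 - 154*g^2 + 492*g - 360) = g*(g - 3)*(g^5 - 10*g^4 + 27*g^3 + 10*g^2 - 124*g + 120) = g*(g - 3)*(g - 2)*(g^4 - 8*g^3 + 11*g^2 + 32*g - 60) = g*(g - 3)*(g - 2)^2*(g^3 - 6*g^2 - g + 30) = g*(g - 5)*(g - 3)*(g - 2)^2*(g^2 - g - 6) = g*(g - 5)*(g - 3)*(g - 2)^2*(g + 2)*(g - 3)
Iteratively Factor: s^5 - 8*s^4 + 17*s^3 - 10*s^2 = (s - 5)*(s^4 - 3*s^3 + 2*s^2) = (s - 5)*(s - 1)*(s^3 - 2*s^2) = s*(s - 5)*(s - 1)*(s^2 - 2*s) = s^2*(s - 5)*(s - 1)*(s - 2)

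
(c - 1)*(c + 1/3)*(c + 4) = c^3 + 10*c^2/3 - 3*c - 4/3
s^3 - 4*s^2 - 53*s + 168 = (s - 8)*(s - 3)*(s + 7)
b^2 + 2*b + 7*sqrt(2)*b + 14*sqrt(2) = (b + 2)*(b + 7*sqrt(2))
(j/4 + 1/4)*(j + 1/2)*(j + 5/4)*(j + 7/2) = j^4/4 + 25*j^3/16 + 3*j^2 + 143*j/64 + 35/64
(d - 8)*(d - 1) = d^2 - 9*d + 8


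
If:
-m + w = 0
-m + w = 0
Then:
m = w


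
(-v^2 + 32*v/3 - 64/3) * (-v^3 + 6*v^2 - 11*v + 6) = v^5 - 50*v^4/3 + 289*v^3/3 - 754*v^2/3 + 896*v/3 - 128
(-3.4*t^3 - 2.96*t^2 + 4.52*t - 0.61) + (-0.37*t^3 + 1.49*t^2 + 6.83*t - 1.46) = -3.77*t^3 - 1.47*t^2 + 11.35*t - 2.07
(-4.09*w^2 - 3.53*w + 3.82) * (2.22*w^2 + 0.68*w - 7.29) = -9.0798*w^4 - 10.6178*w^3 + 35.8961*w^2 + 28.3313*w - 27.8478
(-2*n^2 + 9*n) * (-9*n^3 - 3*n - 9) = 18*n^5 - 81*n^4 + 6*n^3 - 9*n^2 - 81*n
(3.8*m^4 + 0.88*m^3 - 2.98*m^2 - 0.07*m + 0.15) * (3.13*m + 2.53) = 11.894*m^5 + 12.3684*m^4 - 7.101*m^3 - 7.7585*m^2 + 0.2924*m + 0.3795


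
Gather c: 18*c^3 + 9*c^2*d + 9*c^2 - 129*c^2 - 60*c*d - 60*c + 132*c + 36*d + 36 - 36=18*c^3 + c^2*(9*d - 120) + c*(72 - 60*d) + 36*d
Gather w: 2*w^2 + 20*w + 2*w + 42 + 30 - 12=2*w^2 + 22*w + 60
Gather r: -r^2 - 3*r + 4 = -r^2 - 3*r + 4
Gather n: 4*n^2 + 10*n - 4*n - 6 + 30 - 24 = 4*n^2 + 6*n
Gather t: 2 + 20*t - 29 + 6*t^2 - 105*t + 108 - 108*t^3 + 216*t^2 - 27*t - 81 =-108*t^3 + 222*t^2 - 112*t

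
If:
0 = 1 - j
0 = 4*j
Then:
No Solution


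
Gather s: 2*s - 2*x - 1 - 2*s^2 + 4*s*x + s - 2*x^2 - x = -2*s^2 + s*(4*x + 3) - 2*x^2 - 3*x - 1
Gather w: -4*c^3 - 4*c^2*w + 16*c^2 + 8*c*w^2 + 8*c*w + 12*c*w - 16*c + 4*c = -4*c^3 + 16*c^2 + 8*c*w^2 - 12*c + w*(-4*c^2 + 20*c)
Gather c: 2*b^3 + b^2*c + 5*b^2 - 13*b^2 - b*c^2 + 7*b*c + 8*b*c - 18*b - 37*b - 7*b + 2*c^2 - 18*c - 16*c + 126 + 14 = 2*b^3 - 8*b^2 - 62*b + c^2*(2 - b) + c*(b^2 + 15*b - 34) + 140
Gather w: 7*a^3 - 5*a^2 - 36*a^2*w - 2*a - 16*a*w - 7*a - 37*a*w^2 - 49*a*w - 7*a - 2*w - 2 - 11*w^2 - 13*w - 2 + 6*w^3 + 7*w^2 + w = 7*a^3 - 5*a^2 - 16*a + 6*w^3 + w^2*(-37*a - 4) + w*(-36*a^2 - 65*a - 14) - 4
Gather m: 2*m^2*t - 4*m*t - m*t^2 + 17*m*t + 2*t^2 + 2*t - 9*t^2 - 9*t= 2*m^2*t + m*(-t^2 + 13*t) - 7*t^2 - 7*t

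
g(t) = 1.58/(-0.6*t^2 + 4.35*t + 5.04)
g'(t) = 1.58*(1.2*t - 4.35)/(-0.6*t^2 + 4.35*t + 5.04)^2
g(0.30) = 0.25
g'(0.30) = -0.16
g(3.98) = 0.12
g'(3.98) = 0.00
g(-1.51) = -0.55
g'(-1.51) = -1.16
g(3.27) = 0.12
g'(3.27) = -0.00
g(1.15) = 0.17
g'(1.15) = -0.05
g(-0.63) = 0.77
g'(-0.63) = -1.90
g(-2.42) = -0.18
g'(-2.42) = -0.14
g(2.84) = 0.13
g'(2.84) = -0.01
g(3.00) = 0.12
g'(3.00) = -0.01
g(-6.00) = -0.04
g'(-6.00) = -0.01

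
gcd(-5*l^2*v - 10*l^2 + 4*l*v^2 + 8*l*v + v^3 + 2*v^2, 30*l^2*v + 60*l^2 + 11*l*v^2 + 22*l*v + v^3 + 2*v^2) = 5*l*v + 10*l + v^2 + 2*v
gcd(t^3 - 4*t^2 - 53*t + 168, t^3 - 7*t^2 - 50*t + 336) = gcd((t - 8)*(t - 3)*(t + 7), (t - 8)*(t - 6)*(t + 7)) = t^2 - t - 56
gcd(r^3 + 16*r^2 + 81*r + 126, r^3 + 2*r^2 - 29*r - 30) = r + 6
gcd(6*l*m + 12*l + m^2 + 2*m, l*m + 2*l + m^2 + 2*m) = m + 2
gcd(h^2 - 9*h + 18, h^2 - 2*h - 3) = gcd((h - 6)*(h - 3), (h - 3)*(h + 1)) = h - 3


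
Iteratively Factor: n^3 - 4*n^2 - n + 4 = (n - 4)*(n^2 - 1) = (n - 4)*(n - 1)*(n + 1)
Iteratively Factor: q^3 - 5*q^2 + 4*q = (q - 1)*(q^2 - 4*q) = q*(q - 1)*(q - 4)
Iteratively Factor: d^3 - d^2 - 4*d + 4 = (d + 2)*(d^2 - 3*d + 2) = (d - 2)*(d + 2)*(d - 1)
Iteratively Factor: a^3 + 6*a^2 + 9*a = (a)*(a^2 + 6*a + 9) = a*(a + 3)*(a + 3)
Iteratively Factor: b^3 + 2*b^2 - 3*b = (b + 3)*(b^2 - b) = (b - 1)*(b + 3)*(b)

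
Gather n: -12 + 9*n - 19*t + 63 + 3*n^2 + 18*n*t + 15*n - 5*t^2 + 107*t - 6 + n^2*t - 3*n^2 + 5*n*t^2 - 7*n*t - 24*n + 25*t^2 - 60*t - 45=n^2*t + n*(5*t^2 + 11*t) + 20*t^2 + 28*t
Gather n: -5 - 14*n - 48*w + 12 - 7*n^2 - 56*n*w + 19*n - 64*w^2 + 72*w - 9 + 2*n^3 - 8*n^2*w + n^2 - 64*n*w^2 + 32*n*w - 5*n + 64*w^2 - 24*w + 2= 2*n^3 + n^2*(-8*w - 6) + n*(-64*w^2 - 24*w)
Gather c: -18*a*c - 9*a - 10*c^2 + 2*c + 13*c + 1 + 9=-9*a - 10*c^2 + c*(15 - 18*a) + 10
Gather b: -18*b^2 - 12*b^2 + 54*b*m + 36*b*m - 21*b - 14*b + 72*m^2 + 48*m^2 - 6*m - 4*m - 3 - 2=-30*b^2 + b*(90*m - 35) + 120*m^2 - 10*m - 5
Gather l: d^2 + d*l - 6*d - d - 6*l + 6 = d^2 - 7*d + l*(d - 6) + 6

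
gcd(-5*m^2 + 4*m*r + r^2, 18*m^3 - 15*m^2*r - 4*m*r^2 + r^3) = -m + r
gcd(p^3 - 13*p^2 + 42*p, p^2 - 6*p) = p^2 - 6*p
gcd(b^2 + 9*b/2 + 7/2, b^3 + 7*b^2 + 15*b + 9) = b + 1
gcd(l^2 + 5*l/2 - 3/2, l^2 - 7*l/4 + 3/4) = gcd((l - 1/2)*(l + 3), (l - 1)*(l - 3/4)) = 1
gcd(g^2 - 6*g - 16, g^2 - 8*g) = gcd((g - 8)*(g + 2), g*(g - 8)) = g - 8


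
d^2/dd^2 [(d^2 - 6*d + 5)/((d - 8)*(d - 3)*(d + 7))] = 2*(d^6 - 18*d^5 + 261*d^4 - 1962*d^3 + 7509*d^2 - 11436*d - 7795)/(d^9 - 12*d^8 - 111*d^7 + 1712*d^6 + 1851*d^5 - 79068*d^4 + 149491*d^3 + 1077048*d^2 - 4487616*d + 4741632)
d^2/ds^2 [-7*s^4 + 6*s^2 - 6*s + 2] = 12 - 84*s^2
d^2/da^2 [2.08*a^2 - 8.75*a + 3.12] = 4.16000000000000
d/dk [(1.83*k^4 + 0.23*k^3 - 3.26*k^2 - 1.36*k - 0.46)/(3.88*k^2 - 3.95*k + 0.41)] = (14.2008*k^5 - 20.7931*k^4 + 1.1842*k^3 + 18.4367*k^2 + 0.8964*k - 2.3746)/(15.0544*k^4 - 30.652*k^3 + 18.7841*k^2 - 3.239*k + 0.1681)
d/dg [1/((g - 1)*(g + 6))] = (-2*g - 5)/(g^4 + 10*g^3 + 13*g^2 - 60*g + 36)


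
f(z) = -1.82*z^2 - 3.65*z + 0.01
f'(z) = -3.64*z - 3.65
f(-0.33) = 1.02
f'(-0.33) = -2.45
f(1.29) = -7.73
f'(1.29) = -8.35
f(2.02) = -14.79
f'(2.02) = -11.00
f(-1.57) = 1.25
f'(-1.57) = 2.06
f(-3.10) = -6.17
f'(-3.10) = 7.63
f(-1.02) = 1.84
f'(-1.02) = 0.06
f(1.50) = -9.56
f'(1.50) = -9.11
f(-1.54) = 1.31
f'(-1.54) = 1.96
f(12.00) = -305.87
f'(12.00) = -47.33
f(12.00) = -305.87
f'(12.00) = -47.33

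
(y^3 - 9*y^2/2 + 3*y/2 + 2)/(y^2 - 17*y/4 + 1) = 2*(2*y^2 - y - 1)/(4*y - 1)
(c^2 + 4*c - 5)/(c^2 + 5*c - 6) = (c + 5)/(c + 6)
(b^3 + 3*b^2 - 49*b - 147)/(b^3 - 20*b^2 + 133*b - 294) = (b^2 + 10*b + 21)/(b^2 - 13*b + 42)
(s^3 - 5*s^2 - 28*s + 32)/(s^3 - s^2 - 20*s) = (s^2 - 9*s + 8)/(s*(s - 5))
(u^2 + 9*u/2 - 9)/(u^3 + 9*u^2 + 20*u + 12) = (u - 3/2)/(u^2 + 3*u + 2)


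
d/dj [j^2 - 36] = 2*j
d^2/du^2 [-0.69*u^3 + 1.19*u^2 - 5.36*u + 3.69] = 2.38 - 4.14*u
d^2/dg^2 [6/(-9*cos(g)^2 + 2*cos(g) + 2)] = 3*(-648*sin(g)^4 + 476*sin(g)^2 - 127*cos(g) + 27*cos(3*g) + 260)/(9*sin(g)^2 + 2*cos(g) - 7)^3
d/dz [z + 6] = 1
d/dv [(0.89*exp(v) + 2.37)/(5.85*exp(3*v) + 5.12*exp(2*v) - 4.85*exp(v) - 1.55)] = (-10.413*exp(3*v) - 46.1503*exp(2*v) - 24.2688*exp(v) + 10.115)*exp(v)/(34.2225*exp(6*v) + 59.904*exp(5*v) - 30.5306*exp(4*v) - 67.799*exp(3*v) + 7.6505*exp(2*v) + 15.035*exp(v) + 2.4025)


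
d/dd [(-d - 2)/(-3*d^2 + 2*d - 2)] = 3*(-d^2 - 4*d + 2)/(9*d^4 - 12*d^3 + 16*d^2 - 8*d + 4)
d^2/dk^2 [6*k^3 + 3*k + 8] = 36*k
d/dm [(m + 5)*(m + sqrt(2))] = 2*m + sqrt(2) + 5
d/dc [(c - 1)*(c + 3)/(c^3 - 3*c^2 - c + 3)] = (-c^2 - 6*c + 3)/(c^4 - 4*c^3 - 2*c^2 + 12*c + 9)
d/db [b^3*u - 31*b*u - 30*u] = u*(3*b^2 - 31)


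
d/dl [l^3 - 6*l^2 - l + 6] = 3*l^2 - 12*l - 1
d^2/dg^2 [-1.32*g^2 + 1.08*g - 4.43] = -2.64000000000000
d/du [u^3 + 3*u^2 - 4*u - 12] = 3*u^2 + 6*u - 4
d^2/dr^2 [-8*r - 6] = 0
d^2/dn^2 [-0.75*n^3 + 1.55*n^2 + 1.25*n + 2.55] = 3.1 - 4.5*n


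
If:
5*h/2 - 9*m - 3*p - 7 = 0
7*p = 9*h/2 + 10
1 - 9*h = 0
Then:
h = 1/9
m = -101/81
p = 3/2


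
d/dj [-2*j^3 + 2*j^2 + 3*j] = -6*j^2 + 4*j + 3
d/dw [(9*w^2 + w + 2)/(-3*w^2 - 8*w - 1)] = 3*(-23*w^2 - 2*w + 5)/(9*w^4 + 48*w^3 + 70*w^2 + 16*w + 1)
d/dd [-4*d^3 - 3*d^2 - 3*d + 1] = -12*d^2 - 6*d - 3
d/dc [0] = 0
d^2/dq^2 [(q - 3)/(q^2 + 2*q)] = 2*(q*(1 - 3*q)*(q + 2) + 4*(q - 3)*(q + 1)^2)/(q^3*(q + 2)^3)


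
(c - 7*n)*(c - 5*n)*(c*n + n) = c^3*n - 12*c^2*n^2 + c^2*n + 35*c*n^3 - 12*c*n^2 + 35*n^3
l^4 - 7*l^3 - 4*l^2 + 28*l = l*(l - 7)*(l - 2)*(l + 2)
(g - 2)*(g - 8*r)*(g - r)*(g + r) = g^4 - 8*g^3*r - 2*g^3 - g^2*r^2 + 16*g^2*r + 8*g*r^3 + 2*g*r^2 - 16*r^3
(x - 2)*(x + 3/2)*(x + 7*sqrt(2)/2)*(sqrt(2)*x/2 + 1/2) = sqrt(2)*x^4/2 - sqrt(2)*x^3/4 + 4*x^3 - 2*x^2 + sqrt(2)*x^2/4 - 12*x - 7*sqrt(2)*x/8 - 21*sqrt(2)/4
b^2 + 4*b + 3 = (b + 1)*(b + 3)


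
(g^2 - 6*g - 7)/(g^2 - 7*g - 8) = (g - 7)/(g - 8)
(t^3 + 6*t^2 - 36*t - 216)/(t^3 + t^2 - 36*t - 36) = (t + 6)/(t + 1)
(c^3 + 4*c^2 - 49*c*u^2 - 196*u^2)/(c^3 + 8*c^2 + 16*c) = (c^2 - 49*u^2)/(c*(c + 4))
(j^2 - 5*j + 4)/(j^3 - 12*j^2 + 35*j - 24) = (j - 4)/(j^2 - 11*j + 24)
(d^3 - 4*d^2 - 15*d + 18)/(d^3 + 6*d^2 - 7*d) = (d^2 - 3*d - 18)/(d*(d + 7))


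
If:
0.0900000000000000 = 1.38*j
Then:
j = 0.07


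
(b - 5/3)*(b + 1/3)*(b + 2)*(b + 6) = b^4 + 20*b^3/3 + 7*b^2/9 - 184*b/9 - 20/3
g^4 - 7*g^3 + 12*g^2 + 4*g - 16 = (g - 4)*(g - 2)^2*(g + 1)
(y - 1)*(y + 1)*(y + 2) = y^3 + 2*y^2 - y - 2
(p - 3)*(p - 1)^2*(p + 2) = p^4 - 3*p^3 - 3*p^2 + 11*p - 6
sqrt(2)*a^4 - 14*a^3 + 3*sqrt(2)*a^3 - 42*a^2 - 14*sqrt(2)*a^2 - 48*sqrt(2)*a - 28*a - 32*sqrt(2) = (a + 2)*(a - 8*sqrt(2))*(a + sqrt(2))*(sqrt(2)*a + sqrt(2))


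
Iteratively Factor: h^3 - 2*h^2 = (h)*(h^2 - 2*h) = h*(h - 2)*(h)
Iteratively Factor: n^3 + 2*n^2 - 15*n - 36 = (n + 3)*(n^2 - n - 12) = (n - 4)*(n + 3)*(n + 3)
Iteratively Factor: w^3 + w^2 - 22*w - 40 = (w - 5)*(w^2 + 6*w + 8) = (w - 5)*(w + 4)*(w + 2)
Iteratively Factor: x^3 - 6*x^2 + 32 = (x - 4)*(x^2 - 2*x - 8) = (x - 4)^2*(x + 2)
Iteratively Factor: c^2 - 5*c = (c - 5)*(c)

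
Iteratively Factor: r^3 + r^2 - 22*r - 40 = (r + 4)*(r^2 - 3*r - 10) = (r + 2)*(r + 4)*(r - 5)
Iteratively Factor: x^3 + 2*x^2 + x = (x + 1)*(x^2 + x) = (x + 1)^2*(x)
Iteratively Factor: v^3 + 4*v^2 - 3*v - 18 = (v - 2)*(v^2 + 6*v + 9) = (v - 2)*(v + 3)*(v + 3)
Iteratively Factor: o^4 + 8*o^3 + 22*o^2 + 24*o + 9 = (o + 3)*(o^3 + 5*o^2 + 7*o + 3) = (o + 1)*(o + 3)*(o^2 + 4*o + 3) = (o + 1)^2*(o + 3)*(o + 3)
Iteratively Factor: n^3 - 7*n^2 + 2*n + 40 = (n - 4)*(n^2 - 3*n - 10) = (n - 4)*(n + 2)*(n - 5)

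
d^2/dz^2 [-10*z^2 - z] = -20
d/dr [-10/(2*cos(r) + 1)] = -20*sin(r)/(2*cos(r) + 1)^2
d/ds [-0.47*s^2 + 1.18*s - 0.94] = 1.18 - 0.94*s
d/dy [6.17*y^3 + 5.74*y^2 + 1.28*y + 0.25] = 18.51*y^2 + 11.48*y + 1.28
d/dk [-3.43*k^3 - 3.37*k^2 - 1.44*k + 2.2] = -10.29*k^2 - 6.74*k - 1.44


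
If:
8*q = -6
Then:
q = -3/4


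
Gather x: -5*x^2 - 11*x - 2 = -5*x^2 - 11*x - 2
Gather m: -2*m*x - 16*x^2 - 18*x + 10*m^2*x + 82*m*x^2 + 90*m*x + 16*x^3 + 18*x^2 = 10*m^2*x + m*(82*x^2 + 88*x) + 16*x^3 + 2*x^2 - 18*x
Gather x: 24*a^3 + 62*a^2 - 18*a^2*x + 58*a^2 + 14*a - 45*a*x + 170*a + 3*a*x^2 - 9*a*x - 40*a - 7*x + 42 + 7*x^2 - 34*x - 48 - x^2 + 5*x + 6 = 24*a^3 + 120*a^2 + 144*a + x^2*(3*a + 6) + x*(-18*a^2 - 54*a - 36)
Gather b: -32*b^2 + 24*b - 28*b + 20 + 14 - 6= -32*b^2 - 4*b + 28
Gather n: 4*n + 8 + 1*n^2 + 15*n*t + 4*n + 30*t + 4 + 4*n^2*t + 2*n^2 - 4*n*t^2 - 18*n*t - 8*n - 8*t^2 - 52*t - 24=n^2*(4*t + 3) + n*(-4*t^2 - 3*t) - 8*t^2 - 22*t - 12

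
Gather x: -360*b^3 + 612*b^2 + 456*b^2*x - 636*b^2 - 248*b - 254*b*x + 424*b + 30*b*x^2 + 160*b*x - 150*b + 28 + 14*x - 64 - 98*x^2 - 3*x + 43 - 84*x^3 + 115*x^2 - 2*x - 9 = -360*b^3 - 24*b^2 + 26*b - 84*x^3 + x^2*(30*b + 17) + x*(456*b^2 - 94*b + 9) - 2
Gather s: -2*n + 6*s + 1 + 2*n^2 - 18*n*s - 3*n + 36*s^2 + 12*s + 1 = 2*n^2 - 5*n + 36*s^2 + s*(18 - 18*n) + 2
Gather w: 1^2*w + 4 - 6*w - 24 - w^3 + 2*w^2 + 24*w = -w^3 + 2*w^2 + 19*w - 20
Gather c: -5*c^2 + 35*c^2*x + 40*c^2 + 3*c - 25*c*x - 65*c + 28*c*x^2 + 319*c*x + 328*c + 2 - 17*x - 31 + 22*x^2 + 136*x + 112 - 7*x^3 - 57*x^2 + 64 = c^2*(35*x + 35) + c*(28*x^2 + 294*x + 266) - 7*x^3 - 35*x^2 + 119*x + 147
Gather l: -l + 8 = 8 - l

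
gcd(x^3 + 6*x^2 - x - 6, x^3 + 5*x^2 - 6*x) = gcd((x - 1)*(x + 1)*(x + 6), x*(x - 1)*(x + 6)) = x^2 + 5*x - 6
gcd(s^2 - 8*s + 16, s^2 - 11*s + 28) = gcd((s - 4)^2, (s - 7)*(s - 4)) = s - 4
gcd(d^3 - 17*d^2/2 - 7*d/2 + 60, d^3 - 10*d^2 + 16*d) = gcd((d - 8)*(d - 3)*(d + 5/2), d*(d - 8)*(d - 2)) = d - 8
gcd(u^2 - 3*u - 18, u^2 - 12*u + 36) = u - 6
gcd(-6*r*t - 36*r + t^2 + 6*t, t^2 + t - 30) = t + 6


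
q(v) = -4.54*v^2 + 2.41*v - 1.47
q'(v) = 2.41 - 9.08*v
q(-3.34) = -60.17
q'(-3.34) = 32.74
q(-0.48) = -3.67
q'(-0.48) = 6.77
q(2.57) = -25.26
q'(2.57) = -20.93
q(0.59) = -1.63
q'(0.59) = -2.95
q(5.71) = -135.73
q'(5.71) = -49.44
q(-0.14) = -1.90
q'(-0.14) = 3.68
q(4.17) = -70.37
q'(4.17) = -35.45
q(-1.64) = -17.63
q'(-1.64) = 17.30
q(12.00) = -626.31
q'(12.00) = -106.55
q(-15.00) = -1059.12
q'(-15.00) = 138.61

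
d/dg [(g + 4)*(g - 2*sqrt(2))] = 2*g - 2*sqrt(2) + 4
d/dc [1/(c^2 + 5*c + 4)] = (-2*c - 5)/(c^2 + 5*c + 4)^2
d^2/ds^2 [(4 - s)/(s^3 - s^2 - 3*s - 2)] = 2*((s - 4)*(-3*s^2 + 2*s + 3)^2 + (3*s^2 - 2*s + (s - 4)*(3*s - 1) - 3)*(-s^3 + s^2 + 3*s + 2))/(-s^3 + s^2 + 3*s + 2)^3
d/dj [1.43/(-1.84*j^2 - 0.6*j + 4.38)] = (5.2624*j + 0.858)/(1.84*j^2 + 0.6*j - 4.38)^2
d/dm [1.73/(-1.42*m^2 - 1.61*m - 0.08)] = (4.9132*m + 2.7853)/(1.42*m^2 + 1.61*m + 0.08)^2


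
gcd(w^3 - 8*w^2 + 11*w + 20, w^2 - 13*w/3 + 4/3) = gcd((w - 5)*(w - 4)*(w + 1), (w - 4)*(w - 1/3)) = w - 4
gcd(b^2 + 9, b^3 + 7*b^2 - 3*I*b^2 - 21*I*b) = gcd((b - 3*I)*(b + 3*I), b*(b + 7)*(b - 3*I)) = b - 3*I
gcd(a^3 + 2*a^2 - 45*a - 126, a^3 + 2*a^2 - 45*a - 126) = a^3 + 2*a^2 - 45*a - 126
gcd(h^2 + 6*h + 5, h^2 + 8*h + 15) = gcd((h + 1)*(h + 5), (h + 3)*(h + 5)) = h + 5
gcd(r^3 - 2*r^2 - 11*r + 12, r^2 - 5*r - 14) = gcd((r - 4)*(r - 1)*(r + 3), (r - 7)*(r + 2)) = 1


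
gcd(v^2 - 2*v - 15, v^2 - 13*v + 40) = v - 5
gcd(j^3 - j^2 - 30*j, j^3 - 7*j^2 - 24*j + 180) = j^2 - j - 30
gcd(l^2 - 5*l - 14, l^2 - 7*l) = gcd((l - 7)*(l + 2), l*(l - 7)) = l - 7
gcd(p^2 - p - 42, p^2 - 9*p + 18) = 1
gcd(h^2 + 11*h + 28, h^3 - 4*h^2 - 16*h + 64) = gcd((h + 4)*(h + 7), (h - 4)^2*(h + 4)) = h + 4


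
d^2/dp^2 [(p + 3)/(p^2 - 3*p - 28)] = 2*(-3*p*(-p^2 + 3*p + 28) - (p + 3)*(2*p - 3)^2)/(-p^2 + 3*p + 28)^3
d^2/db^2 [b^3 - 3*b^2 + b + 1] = 6*b - 6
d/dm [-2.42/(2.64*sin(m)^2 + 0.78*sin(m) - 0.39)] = (12.7776*sin(m) + 1.8876)*cos(m)/(2.64*sin(m)^2 + 0.78*sin(m) - 0.39)^2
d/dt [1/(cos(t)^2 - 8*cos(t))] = 2*(cos(t) - 4)*sin(t)/((cos(t) - 8)^2*cos(t)^2)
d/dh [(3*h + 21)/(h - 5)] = -36/(h - 5)^2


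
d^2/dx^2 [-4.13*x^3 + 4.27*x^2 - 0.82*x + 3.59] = 8.54 - 24.78*x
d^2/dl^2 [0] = 0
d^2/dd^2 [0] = 0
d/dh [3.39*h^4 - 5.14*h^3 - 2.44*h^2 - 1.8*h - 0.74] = 13.56*h^3 - 15.42*h^2 - 4.88*h - 1.8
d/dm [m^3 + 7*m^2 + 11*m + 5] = 3*m^2 + 14*m + 11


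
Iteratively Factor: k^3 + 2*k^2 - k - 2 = (k - 1)*(k^2 + 3*k + 2) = (k - 1)*(k + 1)*(k + 2)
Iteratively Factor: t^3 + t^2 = (t + 1)*(t^2) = t*(t + 1)*(t)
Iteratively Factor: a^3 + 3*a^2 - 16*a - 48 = (a + 4)*(a^2 - a - 12) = (a - 4)*(a + 4)*(a + 3)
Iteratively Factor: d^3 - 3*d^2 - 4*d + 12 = (d - 3)*(d^2 - 4) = (d - 3)*(d + 2)*(d - 2)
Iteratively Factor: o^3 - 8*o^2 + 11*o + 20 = (o - 4)*(o^2 - 4*o - 5) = (o - 5)*(o - 4)*(o + 1)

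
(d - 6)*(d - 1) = d^2 - 7*d + 6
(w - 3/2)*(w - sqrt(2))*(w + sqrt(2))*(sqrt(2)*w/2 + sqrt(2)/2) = sqrt(2)*w^4/2 - sqrt(2)*w^3/4 - 7*sqrt(2)*w^2/4 + sqrt(2)*w/2 + 3*sqrt(2)/2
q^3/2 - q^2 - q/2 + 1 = (q/2 + 1/2)*(q - 2)*(q - 1)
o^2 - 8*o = o*(o - 8)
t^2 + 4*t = t*(t + 4)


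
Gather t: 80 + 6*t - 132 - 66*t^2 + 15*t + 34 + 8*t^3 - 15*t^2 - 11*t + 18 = 8*t^3 - 81*t^2 + 10*t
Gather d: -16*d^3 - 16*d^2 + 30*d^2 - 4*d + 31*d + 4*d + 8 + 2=-16*d^3 + 14*d^2 + 31*d + 10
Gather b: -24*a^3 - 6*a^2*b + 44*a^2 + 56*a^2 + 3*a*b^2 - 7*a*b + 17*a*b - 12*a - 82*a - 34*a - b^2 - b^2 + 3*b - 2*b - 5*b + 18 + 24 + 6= -24*a^3 + 100*a^2 - 128*a + b^2*(3*a - 2) + b*(-6*a^2 + 10*a - 4) + 48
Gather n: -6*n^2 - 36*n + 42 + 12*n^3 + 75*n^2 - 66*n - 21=12*n^3 + 69*n^2 - 102*n + 21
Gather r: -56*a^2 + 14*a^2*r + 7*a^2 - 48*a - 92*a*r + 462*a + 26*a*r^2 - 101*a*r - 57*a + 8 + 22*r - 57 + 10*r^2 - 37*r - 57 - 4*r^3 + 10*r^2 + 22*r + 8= -49*a^2 + 357*a - 4*r^3 + r^2*(26*a + 20) + r*(14*a^2 - 193*a + 7) - 98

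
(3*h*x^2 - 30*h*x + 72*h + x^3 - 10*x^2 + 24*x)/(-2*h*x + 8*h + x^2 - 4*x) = (3*h*x - 18*h + x^2 - 6*x)/(-2*h + x)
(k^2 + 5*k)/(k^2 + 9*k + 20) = k/(k + 4)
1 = 1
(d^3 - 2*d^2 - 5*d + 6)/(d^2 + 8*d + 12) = (d^2 - 4*d + 3)/(d + 6)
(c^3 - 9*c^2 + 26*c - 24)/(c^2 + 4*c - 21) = (c^2 - 6*c + 8)/(c + 7)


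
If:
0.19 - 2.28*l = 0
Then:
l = 0.08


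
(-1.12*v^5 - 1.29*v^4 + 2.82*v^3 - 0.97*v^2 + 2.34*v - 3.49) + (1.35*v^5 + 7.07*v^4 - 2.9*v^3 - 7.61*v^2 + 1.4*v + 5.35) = 0.23*v^5 + 5.78*v^4 - 0.0800000000000001*v^3 - 8.58*v^2 + 3.74*v + 1.86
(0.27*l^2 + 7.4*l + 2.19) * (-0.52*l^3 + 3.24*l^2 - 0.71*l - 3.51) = -0.1404*l^5 - 2.9732*l^4 + 22.6455*l^3 + 0.8939*l^2 - 27.5289*l - 7.6869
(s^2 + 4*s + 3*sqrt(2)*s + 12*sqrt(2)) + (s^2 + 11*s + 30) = 2*s^2 + 3*sqrt(2)*s + 15*s + 12*sqrt(2) + 30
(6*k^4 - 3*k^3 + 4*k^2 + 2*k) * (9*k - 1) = 54*k^5 - 33*k^4 + 39*k^3 + 14*k^2 - 2*k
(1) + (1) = 2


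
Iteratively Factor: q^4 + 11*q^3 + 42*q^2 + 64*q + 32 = (q + 1)*(q^3 + 10*q^2 + 32*q + 32) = (q + 1)*(q + 4)*(q^2 + 6*q + 8) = (q + 1)*(q + 2)*(q + 4)*(q + 4)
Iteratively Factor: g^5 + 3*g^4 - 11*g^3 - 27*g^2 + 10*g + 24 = (g + 2)*(g^4 + g^3 - 13*g^2 - g + 12) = (g - 3)*(g + 2)*(g^3 + 4*g^2 - g - 4) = (g - 3)*(g + 2)*(g + 4)*(g^2 - 1) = (g - 3)*(g + 1)*(g + 2)*(g + 4)*(g - 1)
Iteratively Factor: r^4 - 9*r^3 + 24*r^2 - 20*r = (r - 2)*(r^3 - 7*r^2 + 10*r) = (r - 5)*(r - 2)*(r^2 - 2*r) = r*(r - 5)*(r - 2)*(r - 2)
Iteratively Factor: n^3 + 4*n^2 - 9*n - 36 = (n + 4)*(n^2 - 9) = (n - 3)*(n + 4)*(n + 3)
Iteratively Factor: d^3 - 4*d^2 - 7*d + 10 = (d - 5)*(d^2 + d - 2) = (d - 5)*(d + 2)*(d - 1)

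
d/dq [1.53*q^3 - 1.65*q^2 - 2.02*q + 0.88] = 4.59*q^2 - 3.3*q - 2.02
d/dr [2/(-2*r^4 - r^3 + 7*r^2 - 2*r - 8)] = 2*(8*r^3 + 3*r^2 - 14*r + 2)/(2*r^4 + r^3 - 7*r^2 + 2*r + 8)^2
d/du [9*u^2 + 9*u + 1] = 18*u + 9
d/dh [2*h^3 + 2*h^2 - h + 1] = 6*h^2 + 4*h - 1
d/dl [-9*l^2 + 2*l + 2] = 2 - 18*l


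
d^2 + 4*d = d*(d + 4)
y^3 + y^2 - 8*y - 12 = (y - 3)*(y + 2)^2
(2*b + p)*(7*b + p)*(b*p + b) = 14*b^3*p + 14*b^3 + 9*b^2*p^2 + 9*b^2*p + b*p^3 + b*p^2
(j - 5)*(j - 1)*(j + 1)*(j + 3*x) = j^4 + 3*j^3*x - 5*j^3 - 15*j^2*x - j^2 - 3*j*x + 5*j + 15*x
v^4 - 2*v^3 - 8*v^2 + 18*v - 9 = (v - 3)*(v - 1)^2*(v + 3)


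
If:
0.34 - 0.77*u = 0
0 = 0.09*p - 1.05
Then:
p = 11.67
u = 0.44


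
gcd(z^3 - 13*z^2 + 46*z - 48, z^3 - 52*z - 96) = z - 8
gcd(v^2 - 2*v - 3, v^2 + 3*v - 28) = 1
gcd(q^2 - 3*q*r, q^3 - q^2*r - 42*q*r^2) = q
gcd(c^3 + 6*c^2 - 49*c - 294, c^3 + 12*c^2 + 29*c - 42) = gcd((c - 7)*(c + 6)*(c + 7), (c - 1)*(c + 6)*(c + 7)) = c^2 + 13*c + 42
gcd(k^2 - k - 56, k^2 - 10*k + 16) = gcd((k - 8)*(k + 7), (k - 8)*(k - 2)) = k - 8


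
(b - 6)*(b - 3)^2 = b^3 - 12*b^2 + 45*b - 54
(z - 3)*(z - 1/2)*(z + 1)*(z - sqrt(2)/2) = z^4 - 5*z^3/2 - sqrt(2)*z^3/2 - 2*z^2 + 5*sqrt(2)*z^2/4 + sqrt(2)*z + 3*z/2 - 3*sqrt(2)/4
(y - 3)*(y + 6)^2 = y^3 + 9*y^2 - 108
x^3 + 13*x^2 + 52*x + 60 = (x + 2)*(x + 5)*(x + 6)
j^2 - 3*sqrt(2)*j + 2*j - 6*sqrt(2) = (j + 2)*(j - 3*sqrt(2))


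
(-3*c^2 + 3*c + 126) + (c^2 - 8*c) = -2*c^2 - 5*c + 126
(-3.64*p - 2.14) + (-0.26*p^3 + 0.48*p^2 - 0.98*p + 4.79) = -0.26*p^3 + 0.48*p^2 - 4.62*p + 2.65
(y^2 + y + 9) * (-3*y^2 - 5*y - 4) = -3*y^4 - 8*y^3 - 36*y^2 - 49*y - 36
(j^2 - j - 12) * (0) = 0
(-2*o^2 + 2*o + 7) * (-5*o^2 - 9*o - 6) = 10*o^4 + 8*o^3 - 41*o^2 - 75*o - 42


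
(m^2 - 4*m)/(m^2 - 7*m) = (m - 4)/(m - 7)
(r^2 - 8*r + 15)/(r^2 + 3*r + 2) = (r^2 - 8*r + 15)/(r^2 + 3*r + 2)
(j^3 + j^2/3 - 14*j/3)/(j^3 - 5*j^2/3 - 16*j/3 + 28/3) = j/(j - 2)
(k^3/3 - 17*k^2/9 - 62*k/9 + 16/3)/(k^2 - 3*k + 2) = (3*k^3 - 17*k^2 - 62*k + 48)/(9*(k^2 - 3*k + 2))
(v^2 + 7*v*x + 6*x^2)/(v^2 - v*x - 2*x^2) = (-v - 6*x)/(-v + 2*x)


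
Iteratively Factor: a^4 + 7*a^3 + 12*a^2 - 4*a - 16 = (a + 2)*(a^3 + 5*a^2 + 2*a - 8) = (a + 2)^2*(a^2 + 3*a - 4) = (a + 2)^2*(a + 4)*(a - 1)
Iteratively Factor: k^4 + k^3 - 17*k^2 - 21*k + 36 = (k + 3)*(k^3 - 2*k^2 - 11*k + 12) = (k - 4)*(k + 3)*(k^2 + 2*k - 3) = (k - 4)*(k + 3)^2*(k - 1)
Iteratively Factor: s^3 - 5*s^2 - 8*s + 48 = (s - 4)*(s^2 - s - 12) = (s - 4)^2*(s + 3)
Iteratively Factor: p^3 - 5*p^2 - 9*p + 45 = (p - 3)*(p^2 - 2*p - 15) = (p - 5)*(p - 3)*(p + 3)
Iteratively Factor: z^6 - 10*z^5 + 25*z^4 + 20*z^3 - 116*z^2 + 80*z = (z - 2)*(z^5 - 8*z^4 + 9*z^3 + 38*z^2 - 40*z) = (z - 2)*(z + 2)*(z^4 - 10*z^3 + 29*z^2 - 20*z) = z*(z - 2)*(z + 2)*(z^3 - 10*z^2 + 29*z - 20) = z*(z - 2)*(z - 1)*(z + 2)*(z^2 - 9*z + 20) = z*(z - 4)*(z - 2)*(z - 1)*(z + 2)*(z - 5)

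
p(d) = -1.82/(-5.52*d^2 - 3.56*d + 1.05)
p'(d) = -1.82*(11.04*d + 3.56)/(-5.52*d^2 - 3.56*d + 1.05)^2 = (-20.0928*d - 6.4792)/(5.52*d^2 + 3.56*d - 1.05)^2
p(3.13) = 0.03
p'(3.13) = -0.02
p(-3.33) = 0.04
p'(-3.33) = 0.03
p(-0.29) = -1.12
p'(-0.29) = -0.25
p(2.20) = 0.05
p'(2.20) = -0.05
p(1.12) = 0.18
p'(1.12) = -0.30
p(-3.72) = 0.03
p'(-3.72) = 0.02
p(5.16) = 0.01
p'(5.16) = -0.00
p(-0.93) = 4.40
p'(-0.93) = 71.41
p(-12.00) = 0.00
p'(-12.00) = 0.00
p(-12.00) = 0.00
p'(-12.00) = 0.00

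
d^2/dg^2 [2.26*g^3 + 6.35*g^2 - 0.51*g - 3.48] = 13.56*g + 12.7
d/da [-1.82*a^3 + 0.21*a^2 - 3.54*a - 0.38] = -5.46*a^2 + 0.42*a - 3.54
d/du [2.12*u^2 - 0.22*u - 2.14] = 4.24*u - 0.22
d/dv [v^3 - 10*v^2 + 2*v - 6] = 3*v^2 - 20*v + 2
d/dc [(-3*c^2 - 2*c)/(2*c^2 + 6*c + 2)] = (-7*c^2 - 6*c - 2)/(2*(c^4 + 6*c^3 + 11*c^2 + 6*c + 1))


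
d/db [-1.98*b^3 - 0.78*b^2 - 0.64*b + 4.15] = -5.94*b^2 - 1.56*b - 0.64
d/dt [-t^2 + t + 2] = 1 - 2*t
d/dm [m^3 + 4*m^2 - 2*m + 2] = 3*m^2 + 8*m - 2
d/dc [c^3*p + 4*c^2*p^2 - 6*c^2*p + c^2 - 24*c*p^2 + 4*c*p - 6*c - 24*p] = 3*c^2*p + 8*c*p^2 - 12*c*p + 2*c - 24*p^2 + 4*p - 6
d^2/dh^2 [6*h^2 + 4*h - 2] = 12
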